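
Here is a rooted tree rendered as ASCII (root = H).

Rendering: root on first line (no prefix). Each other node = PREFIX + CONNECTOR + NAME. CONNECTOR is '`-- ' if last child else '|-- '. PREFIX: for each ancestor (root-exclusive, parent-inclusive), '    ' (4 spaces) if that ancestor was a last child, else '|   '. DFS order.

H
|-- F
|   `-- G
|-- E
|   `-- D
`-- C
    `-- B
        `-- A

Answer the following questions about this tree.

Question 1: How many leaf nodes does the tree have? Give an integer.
Leaves (nodes with no children): A, D, G

Answer: 3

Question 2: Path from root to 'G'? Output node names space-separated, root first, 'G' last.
Answer: H F G

Derivation:
Walk down from root: H -> F -> G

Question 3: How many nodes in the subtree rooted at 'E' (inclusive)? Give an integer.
Answer: 2

Derivation:
Subtree rooted at E contains: D, E
Count = 2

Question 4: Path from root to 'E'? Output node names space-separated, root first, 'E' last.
Answer: H E

Derivation:
Walk down from root: H -> E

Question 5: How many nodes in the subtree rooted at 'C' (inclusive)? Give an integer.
Subtree rooted at C contains: A, B, C
Count = 3

Answer: 3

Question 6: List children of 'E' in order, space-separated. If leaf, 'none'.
Node E's children (from adjacency): D

Answer: D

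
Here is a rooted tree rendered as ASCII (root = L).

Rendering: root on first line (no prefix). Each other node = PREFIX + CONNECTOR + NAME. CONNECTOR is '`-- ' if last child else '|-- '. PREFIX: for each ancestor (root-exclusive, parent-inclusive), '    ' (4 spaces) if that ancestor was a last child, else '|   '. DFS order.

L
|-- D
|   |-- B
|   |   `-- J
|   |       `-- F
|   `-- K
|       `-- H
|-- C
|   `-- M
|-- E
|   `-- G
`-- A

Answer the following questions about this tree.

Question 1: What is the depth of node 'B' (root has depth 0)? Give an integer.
Answer: 2

Derivation:
Path from root to B: L -> D -> B
Depth = number of edges = 2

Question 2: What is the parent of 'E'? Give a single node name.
Scan adjacency: E appears as child of L

Answer: L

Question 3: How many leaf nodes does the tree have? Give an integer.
Answer: 5

Derivation:
Leaves (nodes with no children): A, F, G, H, M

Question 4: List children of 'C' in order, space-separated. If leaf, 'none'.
Answer: M

Derivation:
Node C's children (from adjacency): M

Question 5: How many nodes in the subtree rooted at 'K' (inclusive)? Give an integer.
Answer: 2

Derivation:
Subtree rooted at K contains: H, K
Count = 2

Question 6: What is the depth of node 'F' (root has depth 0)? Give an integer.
Answer: 4

Derivation:
Path from root to F: L -> D -> B -> J -> F
Depth = number of edges = 4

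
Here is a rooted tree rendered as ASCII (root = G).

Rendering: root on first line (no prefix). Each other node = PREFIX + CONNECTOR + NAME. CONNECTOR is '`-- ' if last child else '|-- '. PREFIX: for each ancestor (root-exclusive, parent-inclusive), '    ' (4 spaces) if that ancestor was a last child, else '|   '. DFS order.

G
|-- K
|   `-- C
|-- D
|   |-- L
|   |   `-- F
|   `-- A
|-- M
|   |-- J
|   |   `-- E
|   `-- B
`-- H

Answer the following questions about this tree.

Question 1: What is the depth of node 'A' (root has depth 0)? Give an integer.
Path from root to A: G -> D -> A
Depth = number of edges = 2

Answer: 2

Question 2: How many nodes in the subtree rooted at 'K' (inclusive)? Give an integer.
Subtree rooted at K contains: C, K
Count = 2

Answer: 2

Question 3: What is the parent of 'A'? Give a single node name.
Answer: D

Derivation:
Scan adjacency: A appears as child of D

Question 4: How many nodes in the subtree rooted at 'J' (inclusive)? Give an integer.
Answer: 2

Derivation:
Subtree rooted at J contains: E, J
Count = 2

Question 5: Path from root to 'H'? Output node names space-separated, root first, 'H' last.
Walk down from root: G -> H

Answer: G H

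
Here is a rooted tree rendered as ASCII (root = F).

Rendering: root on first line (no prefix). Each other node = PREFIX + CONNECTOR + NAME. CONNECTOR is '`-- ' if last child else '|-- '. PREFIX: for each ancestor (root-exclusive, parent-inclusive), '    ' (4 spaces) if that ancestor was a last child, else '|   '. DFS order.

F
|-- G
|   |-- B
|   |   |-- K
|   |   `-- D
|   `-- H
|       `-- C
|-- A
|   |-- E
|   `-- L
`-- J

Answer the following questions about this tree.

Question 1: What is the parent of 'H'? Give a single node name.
Scan adjacency: H appears as child of G

Answer: G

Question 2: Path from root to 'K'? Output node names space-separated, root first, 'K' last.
Walk down from root: F -> G -> B -> K

Answer: F G B K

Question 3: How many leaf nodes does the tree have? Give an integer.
Answer: 6

Derivation:
Leaves (nodes with no children): C, D, E, J, K, L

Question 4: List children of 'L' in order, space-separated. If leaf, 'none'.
Node L's children (from adjacency): (leaf)

Answer: none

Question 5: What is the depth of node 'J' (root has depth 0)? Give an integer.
Answer: 1

Derivation:
Path from root to J: F -> J
Depth = number of edges = 1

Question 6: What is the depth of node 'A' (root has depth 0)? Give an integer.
Path from root to A: F -> A
Depth = number of edges = 1

Answer: 1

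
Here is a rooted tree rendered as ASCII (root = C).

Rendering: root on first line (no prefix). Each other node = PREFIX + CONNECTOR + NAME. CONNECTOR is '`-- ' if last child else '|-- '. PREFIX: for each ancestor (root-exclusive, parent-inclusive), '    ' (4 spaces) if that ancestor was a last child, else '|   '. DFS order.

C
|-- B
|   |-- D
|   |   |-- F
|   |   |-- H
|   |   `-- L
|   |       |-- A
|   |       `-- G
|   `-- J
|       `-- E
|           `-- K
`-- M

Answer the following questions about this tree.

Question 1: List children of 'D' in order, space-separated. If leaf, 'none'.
Answer: F H L

Derivation:
Node D's children (from adjacency): F, H, L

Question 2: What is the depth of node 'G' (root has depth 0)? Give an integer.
Answer: 4

Derivation:
Path from root to G: C -> B -> D -> L -> G
Depth = number of edges = 4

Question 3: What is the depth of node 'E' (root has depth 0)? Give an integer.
Path from root to E: C -> B -> J -> E
Depth = number of edges = 3

Answer: 3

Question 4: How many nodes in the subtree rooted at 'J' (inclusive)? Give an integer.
Answer: 3

Derivation:
Subtree rooted at J contains: E, J, K
Count = 3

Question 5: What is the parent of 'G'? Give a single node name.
Scan adjacency: G appears as child of L

Answer: L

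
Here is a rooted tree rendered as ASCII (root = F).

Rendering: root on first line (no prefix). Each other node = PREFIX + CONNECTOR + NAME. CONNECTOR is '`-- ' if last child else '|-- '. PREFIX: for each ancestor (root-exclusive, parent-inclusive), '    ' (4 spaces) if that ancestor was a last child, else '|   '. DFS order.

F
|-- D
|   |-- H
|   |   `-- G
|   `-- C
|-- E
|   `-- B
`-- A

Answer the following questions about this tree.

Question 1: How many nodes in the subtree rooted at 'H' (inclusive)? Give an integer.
Answer: 2

Derivation:
Subtree rooted at H contains: G, H
Count = 2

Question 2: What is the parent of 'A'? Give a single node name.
Answer: F

Derivation:
Scan adjacency: A appears as child of F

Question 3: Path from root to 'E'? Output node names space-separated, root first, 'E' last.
Answer: F E

Derivation:
Walk down from root: F -> E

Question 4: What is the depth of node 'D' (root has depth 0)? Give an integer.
Answer: 1

Derivation:
Path from root to D: F -> D
Depth = number of edges = 1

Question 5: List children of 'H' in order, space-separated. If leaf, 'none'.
Node H's children (from adjacency): G

Answer: G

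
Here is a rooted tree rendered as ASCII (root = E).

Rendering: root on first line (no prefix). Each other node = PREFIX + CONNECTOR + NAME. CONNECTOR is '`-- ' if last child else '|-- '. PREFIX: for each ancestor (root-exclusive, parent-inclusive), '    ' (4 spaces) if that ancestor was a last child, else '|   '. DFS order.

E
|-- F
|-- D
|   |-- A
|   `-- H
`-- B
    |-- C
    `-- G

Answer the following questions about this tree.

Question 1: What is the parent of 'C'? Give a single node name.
Scan adjacency: C appears as child of B

Answer: B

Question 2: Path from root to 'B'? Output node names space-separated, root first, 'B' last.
Answer: E B

Derivation:
Walk down from root: E -> B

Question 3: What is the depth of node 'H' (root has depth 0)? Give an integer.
Path from root to H: E -> D -> H
Depth = number of edges = 2

Answer: 2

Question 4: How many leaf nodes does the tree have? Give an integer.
Answer: 5

Derivation:
Leaves (nodes with no children): A, C, F, G, H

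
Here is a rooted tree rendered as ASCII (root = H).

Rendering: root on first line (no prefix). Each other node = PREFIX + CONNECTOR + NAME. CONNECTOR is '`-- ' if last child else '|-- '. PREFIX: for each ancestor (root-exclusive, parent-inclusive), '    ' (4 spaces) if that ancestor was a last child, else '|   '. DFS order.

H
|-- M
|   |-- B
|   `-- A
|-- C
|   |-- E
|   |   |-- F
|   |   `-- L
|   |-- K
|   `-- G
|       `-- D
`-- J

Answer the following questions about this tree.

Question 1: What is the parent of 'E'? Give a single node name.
Answer: C

Derivation:
Scan adjacency: E appears as child of C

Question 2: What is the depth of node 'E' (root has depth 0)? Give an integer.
Answer: 2

Derivation:
Path from root to E: H -> C -> E
Depth = number of edges = 2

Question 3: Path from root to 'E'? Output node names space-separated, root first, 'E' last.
Walk down from root: H -> C -> E

Answer: H C E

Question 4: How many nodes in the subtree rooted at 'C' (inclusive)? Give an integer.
Answer: 7

Derivation:
Subtree rooted at C contains: C, D, E, F, G, K, L
Count = 7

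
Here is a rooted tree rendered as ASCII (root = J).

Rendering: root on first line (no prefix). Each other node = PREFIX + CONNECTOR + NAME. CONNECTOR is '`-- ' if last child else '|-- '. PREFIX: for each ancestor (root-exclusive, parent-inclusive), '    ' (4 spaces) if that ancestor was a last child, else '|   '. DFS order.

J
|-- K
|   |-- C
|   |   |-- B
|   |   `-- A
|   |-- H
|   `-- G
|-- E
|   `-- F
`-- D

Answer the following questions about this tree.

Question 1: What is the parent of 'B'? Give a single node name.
Answer: C

Derivation:
Scan adjacency: B appears as child of C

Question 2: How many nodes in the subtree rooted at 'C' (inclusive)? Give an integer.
Answer: 3

Derivation:
Subtree rooted at C contains: A, B, C
Count = 3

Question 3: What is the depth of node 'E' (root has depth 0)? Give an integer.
Answer: 1

Derivation:
Path from root to E: J -> E
Depth = number of edges = 1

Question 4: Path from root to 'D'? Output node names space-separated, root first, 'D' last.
Answer: J D

Derivation:
Walk down from root: J -> D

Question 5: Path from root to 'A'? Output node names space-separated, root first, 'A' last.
Answer: J K C A

Derivation:
Walk down from root: J -> K -> C -> A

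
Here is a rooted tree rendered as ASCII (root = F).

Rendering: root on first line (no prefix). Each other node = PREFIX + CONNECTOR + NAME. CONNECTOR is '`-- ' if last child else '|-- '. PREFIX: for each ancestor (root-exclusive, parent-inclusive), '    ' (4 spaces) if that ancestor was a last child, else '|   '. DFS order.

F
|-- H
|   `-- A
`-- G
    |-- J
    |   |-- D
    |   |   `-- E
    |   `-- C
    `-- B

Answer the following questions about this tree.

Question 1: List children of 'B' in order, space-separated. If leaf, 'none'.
Node B's children (from adjacency): (leaf)

Answer: none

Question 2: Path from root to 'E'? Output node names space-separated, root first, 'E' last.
Answer: F G J D E

Derivation:
Walk down from root: F -> G -> J -> D -> E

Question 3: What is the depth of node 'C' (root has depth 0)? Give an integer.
Answer: 3

Derivation:
Path from root to C: F -> G -> J -> C
Depth = number of edges = 3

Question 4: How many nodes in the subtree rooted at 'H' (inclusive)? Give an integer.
Subtree rooted at H contains: A, H
Count = 2

Answer: 2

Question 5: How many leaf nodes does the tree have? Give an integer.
Answer: 4

Derivation:
Leaves (nodes with no children): A, B, C, E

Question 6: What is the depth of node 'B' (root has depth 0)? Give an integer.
Answer: 2

Derivation:
Path from root to B: F -> G -> B
Depth = number of edges = 2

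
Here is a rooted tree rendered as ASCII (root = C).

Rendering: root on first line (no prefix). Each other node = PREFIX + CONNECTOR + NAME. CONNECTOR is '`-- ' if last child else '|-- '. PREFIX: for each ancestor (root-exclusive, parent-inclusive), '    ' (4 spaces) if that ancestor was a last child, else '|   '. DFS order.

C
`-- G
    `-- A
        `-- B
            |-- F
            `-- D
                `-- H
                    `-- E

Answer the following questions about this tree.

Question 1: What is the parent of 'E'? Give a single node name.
Answer: H

Derivation:
Scan adjacency: E appears as child of H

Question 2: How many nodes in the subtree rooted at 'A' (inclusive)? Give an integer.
Subtree rooted at A contains: A, B, D, E, F, H
Count = 6

Answer: 6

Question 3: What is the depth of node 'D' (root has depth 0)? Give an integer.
Answer: 4

Derivation:
Path from root to D: C -> G -> A -> B -> D
Depth = number of edges = 4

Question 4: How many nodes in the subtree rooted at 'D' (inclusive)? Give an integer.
Subtree rooted at D contains: D, E, H
Count = 3

Answer: 3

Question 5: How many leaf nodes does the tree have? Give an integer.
Leaves (nodes with no children): E, F

Answer: 2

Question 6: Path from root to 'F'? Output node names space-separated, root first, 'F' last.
Walk down from root: C -> G -> A -> B -> F

Answer: C G A B F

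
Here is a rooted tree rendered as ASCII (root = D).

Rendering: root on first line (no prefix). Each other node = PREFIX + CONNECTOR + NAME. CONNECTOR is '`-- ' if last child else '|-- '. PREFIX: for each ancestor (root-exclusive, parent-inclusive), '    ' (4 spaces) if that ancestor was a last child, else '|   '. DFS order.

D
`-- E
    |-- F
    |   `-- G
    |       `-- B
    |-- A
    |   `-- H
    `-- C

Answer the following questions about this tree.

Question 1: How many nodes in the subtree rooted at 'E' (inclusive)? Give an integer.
Answer: 7

Derivation:
Subtree rooted at E contains: A, B, C, E, F, G, H
Count = 7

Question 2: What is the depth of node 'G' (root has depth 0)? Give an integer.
Path from root to G: D -> E -> F -> G
Depth = number of edges = 3

Answer: 3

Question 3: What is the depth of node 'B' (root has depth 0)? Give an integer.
Path from root to B: D -> E -> F -> G -> B
Depth = number of edges = 4

Answer: 4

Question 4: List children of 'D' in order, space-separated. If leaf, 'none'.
Answer: E

Derivation:
Node D's children (from adjacency): E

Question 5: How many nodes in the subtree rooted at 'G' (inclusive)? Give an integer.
Subtree rooted at G contains: B, G
Count = 2

Answer: 2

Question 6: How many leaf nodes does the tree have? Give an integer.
Leaves (nodes with no children): B, C, H

Answer: 3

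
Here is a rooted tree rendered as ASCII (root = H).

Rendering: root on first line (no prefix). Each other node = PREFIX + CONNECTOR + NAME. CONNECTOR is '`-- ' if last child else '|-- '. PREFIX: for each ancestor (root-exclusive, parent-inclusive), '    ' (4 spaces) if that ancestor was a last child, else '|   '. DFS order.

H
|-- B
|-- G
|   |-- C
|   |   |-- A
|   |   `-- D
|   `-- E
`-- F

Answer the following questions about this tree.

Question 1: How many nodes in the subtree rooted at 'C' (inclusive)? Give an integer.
Subtree rooted at C contains: A, C, D
Count = 3

Answer: 3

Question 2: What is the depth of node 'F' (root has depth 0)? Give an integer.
Path from root to F: H -> F
Depth = number of edges = 1

Answer: 1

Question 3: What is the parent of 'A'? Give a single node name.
Scan adjacency: A appears as child of C

Answer: C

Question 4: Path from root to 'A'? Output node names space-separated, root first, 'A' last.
Answer: H G C A

Derivation:
Walk down from root: H -> G -> C -> A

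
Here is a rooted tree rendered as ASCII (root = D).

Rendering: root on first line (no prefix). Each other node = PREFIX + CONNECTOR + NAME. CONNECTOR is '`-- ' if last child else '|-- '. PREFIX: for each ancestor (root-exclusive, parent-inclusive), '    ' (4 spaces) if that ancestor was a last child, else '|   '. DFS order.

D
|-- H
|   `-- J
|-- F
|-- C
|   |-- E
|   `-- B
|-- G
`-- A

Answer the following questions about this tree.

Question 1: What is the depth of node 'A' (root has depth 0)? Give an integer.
Answer: 1

Derivation:
Path from root to A: D -> A
Depth = number of edges = 1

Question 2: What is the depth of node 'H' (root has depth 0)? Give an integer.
Answer: 1

Derivation:
Path from root to H: D -> H
Depth = number of edges = 1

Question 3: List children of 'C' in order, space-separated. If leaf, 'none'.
Answer: E B

Derivation:
Node C's children (from adjacency): E, B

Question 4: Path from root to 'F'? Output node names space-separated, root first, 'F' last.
Answer: D F

Derivation:
Walk down from root: D -> F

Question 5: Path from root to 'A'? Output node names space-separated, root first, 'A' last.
Walk down from root: D -> A

Answer: D A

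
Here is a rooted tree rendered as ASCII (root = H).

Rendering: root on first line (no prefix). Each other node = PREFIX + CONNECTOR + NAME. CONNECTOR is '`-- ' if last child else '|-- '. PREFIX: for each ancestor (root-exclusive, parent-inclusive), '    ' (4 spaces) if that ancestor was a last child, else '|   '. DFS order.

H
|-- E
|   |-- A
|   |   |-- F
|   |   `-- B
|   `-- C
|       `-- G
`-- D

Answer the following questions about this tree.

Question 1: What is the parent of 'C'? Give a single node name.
Scan adjacency: C appears as child of E

Answer: E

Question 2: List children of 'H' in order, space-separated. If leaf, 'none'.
Node H's children (from adjacency): E, D

Answer: E D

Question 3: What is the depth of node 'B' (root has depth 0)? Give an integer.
Path from root to B: H -> E -> A -> B
Depth = number of edges = 3

Answer: 3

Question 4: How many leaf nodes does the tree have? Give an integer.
Leaves (nodes with no children): B, D, F, G

Answer: 4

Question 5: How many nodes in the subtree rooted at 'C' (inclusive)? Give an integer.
Answer: 2

Derivation:
Subtree rooted at C contains: C, G
Count = 2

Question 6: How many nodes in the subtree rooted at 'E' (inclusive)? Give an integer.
Answer: 6

Derivation:
Subtree rooted at E contains: A, B, C, E, F, G
Count = 6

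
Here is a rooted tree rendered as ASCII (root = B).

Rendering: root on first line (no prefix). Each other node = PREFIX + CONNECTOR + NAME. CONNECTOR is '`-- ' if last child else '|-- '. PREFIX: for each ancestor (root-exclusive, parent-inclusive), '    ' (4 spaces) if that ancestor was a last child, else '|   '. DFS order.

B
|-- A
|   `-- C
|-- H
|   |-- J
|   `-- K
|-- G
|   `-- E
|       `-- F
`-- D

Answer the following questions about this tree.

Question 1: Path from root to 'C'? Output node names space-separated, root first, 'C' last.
Answer: B A C

Derivation:
Walk down from root: B -> A -> C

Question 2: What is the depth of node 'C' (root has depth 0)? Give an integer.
Path from root to C: B -> A -> C
Depth = number of edges = 2

Answer: 2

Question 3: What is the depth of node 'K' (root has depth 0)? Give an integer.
Answer: 2

Derivation:
Path from root to K: B -> H -> K
Depth = number of edges = 2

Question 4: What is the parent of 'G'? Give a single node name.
Answer: B

Derivation:
Scan adjacency: G appears as child of B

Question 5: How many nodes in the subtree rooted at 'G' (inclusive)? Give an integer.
Answer: 3

Derivation:
Subtree rooted at G contains: E, F, G
Count = 3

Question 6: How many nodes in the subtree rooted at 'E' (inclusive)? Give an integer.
Answer: 2

Derivation:
Subtree rooted at E contains: E, F
Count = 2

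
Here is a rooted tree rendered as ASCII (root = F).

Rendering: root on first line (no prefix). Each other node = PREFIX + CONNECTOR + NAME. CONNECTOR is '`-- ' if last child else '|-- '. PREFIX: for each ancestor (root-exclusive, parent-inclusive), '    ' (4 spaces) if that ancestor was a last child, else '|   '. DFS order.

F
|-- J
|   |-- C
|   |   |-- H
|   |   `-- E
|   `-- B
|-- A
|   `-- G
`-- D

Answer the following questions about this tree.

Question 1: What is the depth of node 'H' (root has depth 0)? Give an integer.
Answer: 3

Derivation:
Path from root to H: F -> J -> C -> H
Depth = number of edges = 3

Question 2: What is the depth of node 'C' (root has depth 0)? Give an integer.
Path from root to C: F -> J -> C
Depth = number of edges = 2

Answer: 2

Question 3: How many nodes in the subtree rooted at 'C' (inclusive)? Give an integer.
Subtree rooted at C contains: C, E, H
Count = 3

Answer: 3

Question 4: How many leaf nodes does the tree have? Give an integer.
Answer: 5

Derivation:
Leaves (nodes with no children): B, D, E, G, H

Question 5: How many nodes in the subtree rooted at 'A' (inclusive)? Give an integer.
Subtree rooted at A contains: A, G
Count = 2

Answer: 2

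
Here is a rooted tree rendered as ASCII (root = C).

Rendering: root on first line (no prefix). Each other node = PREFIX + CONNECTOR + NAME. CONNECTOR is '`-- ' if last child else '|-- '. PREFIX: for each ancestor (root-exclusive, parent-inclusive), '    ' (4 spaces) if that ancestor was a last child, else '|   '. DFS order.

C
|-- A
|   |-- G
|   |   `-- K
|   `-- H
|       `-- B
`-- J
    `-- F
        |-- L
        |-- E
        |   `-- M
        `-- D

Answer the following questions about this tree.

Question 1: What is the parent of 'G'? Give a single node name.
Scan adjacency: G appears as child of A

Answer: A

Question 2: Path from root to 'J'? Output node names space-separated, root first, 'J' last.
Walk down from root: C -> J

Answer: C J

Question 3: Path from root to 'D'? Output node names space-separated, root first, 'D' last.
Walk down from root: C -> J -> F -> D

Answer: C J F D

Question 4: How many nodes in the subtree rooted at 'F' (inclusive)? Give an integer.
Subtree rooted at F contains: D, E, F, L, M
Count = 5

Answer: 5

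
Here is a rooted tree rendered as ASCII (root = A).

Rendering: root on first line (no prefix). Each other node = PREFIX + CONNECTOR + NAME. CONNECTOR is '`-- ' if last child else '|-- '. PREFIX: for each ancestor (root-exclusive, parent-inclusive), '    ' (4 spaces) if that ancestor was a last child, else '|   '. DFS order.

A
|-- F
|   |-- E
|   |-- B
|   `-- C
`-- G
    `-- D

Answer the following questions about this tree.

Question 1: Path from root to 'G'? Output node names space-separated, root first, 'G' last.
Answer: A G

Derivation:
Walk down from root: A -> G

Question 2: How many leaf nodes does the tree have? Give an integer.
Answer: 4

Derivation:
Leaves (nodes with no children): B, C, D, E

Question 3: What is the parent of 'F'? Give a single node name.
Scan adjacency: F appears as child of A

Answer: A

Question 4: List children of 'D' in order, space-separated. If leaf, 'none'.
Node D's children (from adjacency): (leaf)

Answer: none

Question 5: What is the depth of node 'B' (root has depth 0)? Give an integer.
Answer: 2

Derivation:
Path from root to B: A -> F -> B
Depth = number of edges = 2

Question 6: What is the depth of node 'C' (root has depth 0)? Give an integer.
Path from root to C: A -> F -> C
Depth = number of edges = 2

Answer: 2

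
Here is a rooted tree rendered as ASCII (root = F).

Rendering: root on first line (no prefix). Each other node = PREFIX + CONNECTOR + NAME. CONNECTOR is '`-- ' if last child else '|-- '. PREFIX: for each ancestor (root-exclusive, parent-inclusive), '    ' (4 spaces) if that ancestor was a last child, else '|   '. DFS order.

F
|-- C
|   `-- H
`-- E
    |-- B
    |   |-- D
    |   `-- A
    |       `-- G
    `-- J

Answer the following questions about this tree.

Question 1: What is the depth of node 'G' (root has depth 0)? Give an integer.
Answer: 4

Derivation:
Path from root to G: F -> E -> B -> A -> G
Depth = number of edges = 4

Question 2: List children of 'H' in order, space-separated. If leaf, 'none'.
Node H's children (from adjacency): (leaf)

Answer: none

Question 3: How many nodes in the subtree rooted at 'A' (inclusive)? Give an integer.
Subtree rooted at A contains: A, G
Count = 2

Answer: 2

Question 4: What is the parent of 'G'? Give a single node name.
Scan adjacency: G appears as child of A

Answer: A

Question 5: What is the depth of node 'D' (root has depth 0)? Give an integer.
Path from root to D: F -> E -> B -> D
Depth = number of edges = 3

Answer: 3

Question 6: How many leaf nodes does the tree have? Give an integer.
Leaves (nodes with no children): D, G, H, J

Answer: 4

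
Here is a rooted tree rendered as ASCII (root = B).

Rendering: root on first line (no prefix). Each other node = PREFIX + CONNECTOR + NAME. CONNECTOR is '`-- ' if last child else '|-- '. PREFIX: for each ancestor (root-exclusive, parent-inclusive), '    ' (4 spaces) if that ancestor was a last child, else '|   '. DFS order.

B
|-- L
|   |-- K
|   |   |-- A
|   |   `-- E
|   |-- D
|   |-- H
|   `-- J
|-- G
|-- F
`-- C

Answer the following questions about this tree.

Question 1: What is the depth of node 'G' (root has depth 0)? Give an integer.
Path from root to G: B -> G
Depth = number of edges = 1

Answer: 1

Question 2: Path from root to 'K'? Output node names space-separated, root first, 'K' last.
Walk down from root: B -> L -> K

Answer: B L K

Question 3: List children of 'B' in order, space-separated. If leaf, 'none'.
Answer: L G F C

Derivation:
Node B's children (from adjacency): L, G, F, C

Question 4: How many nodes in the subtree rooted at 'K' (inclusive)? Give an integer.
Subtree rooted at K contains: A, E, K
Count = 3

Answer: 3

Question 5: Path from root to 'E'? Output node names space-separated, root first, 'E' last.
Walk down from root: B -> L -> K -> E

Answer: B L K E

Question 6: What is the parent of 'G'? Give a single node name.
Answer: B

Derivation:
Scan adjacency: G appears as child of B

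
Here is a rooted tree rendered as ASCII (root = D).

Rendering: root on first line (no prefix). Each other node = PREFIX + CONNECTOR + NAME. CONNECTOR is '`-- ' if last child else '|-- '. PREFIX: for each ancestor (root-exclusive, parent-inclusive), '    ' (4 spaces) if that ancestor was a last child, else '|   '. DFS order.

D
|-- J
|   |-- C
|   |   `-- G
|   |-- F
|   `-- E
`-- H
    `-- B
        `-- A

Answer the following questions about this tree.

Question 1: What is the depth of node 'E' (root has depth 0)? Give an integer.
Answer: 2

Derivation:
Path from root to E: D -> J -> E
Depth = number of edges = 2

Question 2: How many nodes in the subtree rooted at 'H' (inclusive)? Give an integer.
Answer: 3

Derivation:
Subtree rooted at H contains: A, B, H
Count = 3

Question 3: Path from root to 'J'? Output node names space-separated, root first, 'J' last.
Answer: D J

Derivation:
Walk down from root: D -> J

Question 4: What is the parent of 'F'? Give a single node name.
Answer: J

Derivation:
Scan adjacency: F appears as child of J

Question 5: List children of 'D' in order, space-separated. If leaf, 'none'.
Answer: J H

Derivation:
Node D's children (from adjacency): J, H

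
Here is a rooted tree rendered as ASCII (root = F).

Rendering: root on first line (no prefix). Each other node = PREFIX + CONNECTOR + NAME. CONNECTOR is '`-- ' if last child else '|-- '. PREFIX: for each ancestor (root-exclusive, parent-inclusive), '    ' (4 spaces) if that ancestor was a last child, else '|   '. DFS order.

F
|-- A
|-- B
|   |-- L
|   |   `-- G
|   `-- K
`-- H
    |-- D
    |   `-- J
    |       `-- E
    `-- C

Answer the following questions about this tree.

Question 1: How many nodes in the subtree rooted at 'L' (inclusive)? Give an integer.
Subtree rooted at L contains: G, L
Count = 2

Answer: 2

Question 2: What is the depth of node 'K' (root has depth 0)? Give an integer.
Path from root to K: F -> B -> K
Depth = number of edges = 2

Answer: 2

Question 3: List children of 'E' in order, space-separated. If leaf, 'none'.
Node E's children (from adjacency): (leaf)

Answer: none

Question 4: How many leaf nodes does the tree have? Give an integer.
Answer: 5

Derivation:
Leaves (nodes with no children): A, C, E, G, K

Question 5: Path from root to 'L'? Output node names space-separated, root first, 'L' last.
Walk down from root: F -> B -> L

Answer: F B L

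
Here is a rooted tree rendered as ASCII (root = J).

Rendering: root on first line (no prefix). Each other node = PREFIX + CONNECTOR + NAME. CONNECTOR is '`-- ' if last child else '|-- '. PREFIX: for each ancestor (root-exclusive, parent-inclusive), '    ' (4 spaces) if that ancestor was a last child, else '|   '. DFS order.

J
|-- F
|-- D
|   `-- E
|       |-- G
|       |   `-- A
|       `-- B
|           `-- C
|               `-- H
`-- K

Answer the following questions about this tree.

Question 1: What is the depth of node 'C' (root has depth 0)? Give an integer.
Answer: 4

Derivation:
Path from root to C: J -> D -> E -> B -> C
Depth = number of edges = 4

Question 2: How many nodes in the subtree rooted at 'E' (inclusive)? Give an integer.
Subtree rooted at E contains: A, B, C, E, G, H
Count = 6

Answer: 6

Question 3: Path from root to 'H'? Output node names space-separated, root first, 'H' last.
Answer: J D E B C H

Derivation:
Walk down from root: J -> D -> E -> B -> C -> H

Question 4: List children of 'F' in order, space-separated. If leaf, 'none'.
Answer: none

Derivation:
Node F's children (from adjacency): (leaf)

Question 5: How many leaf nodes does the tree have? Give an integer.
Answer: 4

Derivation:
Leaves (nodes with no children): A, F, H, K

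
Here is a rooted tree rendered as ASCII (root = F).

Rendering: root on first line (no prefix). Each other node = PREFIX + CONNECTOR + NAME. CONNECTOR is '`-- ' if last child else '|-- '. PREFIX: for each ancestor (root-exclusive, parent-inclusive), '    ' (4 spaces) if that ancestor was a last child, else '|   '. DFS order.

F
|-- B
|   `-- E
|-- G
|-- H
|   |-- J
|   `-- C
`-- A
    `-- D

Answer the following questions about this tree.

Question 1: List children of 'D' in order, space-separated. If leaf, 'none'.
Answer: none

Derivation:
Node D's children (from adjacency): (leaf)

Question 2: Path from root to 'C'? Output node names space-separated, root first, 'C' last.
Walk down from root: F -> H -> C

Answer: F H C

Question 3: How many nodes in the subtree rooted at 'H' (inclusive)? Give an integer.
Subtree rooted at H contains: C, H, J
Count = 3

Answer: 3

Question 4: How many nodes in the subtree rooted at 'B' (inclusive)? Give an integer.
Answer: 2

Derivation:
Subtree rooted at B contains: B, E
Count = 2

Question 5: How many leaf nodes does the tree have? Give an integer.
Answer: 5

Derivation:
Leaves (nodes with no children): C, D, E, G, J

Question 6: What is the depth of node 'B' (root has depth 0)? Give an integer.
Answer: 1

Derivation:
Path from root to B: F -> B
Depth = number of edges = 1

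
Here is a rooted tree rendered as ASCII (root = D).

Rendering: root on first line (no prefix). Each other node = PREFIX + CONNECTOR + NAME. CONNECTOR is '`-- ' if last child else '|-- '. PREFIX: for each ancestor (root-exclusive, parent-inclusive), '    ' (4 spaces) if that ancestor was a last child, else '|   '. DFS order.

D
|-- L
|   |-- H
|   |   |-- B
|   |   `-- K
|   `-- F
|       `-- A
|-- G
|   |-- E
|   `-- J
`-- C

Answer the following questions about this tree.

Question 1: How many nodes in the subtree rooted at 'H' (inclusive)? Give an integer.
Answer: 3

Derivation:
Subtree rooted at H contains: B, H, K
Count = 3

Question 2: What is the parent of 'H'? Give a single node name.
Scan adjacency: H appears as child of L

Answer: L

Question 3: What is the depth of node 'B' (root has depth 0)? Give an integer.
Answer: 3

Derivation:
Path from root to B: D -> L -> H -> B
Depth = number of edges = 3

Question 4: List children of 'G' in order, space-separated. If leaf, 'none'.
Node G's children (from adjacency): E, J

Answer: E J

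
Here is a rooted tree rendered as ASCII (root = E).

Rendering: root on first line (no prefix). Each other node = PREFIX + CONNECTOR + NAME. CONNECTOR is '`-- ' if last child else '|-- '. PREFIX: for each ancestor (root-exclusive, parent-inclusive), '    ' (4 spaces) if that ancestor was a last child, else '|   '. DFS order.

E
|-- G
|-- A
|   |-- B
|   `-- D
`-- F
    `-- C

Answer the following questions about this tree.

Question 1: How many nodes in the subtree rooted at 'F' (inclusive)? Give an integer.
Answer: 2

Derivation:
Subtree rooted at F contains: C, F
Count = 2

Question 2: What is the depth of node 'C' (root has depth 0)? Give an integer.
Path from root to C: E -> F -> C
Depth = number of edges = 2

Answer: 2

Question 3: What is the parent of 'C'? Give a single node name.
Answer: F

Derivation:
Scan adjacency: C appears as child of F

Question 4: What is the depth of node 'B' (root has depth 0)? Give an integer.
Path from root to B: E -> A -> B
Depth = number of edges = 2

Answer: 2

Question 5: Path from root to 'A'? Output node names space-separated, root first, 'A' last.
Walk down from root: E -> A

Answer: E A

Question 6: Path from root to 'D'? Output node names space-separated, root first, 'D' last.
Answer: E A D

Derivation:
Walk down from root: E -> A -> D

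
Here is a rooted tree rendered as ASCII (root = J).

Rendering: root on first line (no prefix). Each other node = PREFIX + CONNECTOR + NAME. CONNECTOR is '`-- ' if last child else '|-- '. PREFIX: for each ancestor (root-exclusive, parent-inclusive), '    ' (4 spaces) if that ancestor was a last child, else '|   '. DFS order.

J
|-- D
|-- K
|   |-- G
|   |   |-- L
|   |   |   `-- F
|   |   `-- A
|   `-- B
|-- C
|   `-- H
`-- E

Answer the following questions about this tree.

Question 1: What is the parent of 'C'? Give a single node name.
Answer: J

Derivation:
Scan adjacency: C appears as child of J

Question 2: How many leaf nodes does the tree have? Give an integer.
Answer: 6

Derivation:
Leaves (nodes with no children): A, B, D, E, F, H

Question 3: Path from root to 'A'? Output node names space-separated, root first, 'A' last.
Walk down from root: J -> K -> G -> A

Answer: J K G A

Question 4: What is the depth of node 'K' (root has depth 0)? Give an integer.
Answer: 1

Derivation:
Path from root to K: J -> K
Depth = number of edges = 1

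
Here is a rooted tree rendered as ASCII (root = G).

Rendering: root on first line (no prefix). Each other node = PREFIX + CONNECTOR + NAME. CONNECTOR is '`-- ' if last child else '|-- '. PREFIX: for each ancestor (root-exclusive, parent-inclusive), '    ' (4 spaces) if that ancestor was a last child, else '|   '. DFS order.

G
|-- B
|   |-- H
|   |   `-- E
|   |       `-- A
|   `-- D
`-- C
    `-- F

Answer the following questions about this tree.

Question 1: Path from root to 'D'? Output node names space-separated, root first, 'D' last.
Answer: G B D

Derivation:
Walk down from root: G -> B -> D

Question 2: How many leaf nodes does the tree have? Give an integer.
Answer: 3

Derivation:
Leaves (nodes with no children): A, D, F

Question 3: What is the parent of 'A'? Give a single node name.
Answer: E

Derivation:
Scan adjacency: A appears as child of E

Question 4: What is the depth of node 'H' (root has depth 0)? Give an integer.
Path from root to H: G -> B -> H
Depth = number of edges = 2

Answer: 2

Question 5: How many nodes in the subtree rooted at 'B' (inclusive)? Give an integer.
Subtree rooted at B contains: A, B, D, E, H
Count = 5

Answer: 5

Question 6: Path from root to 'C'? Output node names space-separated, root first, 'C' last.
Walk down from root: G -> C

Answer: G C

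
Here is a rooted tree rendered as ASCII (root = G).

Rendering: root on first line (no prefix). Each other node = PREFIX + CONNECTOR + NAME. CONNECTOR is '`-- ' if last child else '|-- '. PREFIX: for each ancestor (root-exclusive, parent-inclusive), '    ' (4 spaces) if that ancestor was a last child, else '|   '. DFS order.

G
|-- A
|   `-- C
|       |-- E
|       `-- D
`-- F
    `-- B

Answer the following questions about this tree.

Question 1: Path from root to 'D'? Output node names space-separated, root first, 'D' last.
Answer: G A C D

Derivation:
Walk down from root: G -> A -> C -> D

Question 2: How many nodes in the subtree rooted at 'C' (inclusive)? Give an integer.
Subtree rooted at C contains: C, D, E
Count = 3

Answer: 3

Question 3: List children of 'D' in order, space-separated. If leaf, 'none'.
Answer: none

Derivation:
Node D's children (from adjacency): (leaf)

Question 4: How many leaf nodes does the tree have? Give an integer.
Leaves (nodes with no children): B, D, E

Answer: 3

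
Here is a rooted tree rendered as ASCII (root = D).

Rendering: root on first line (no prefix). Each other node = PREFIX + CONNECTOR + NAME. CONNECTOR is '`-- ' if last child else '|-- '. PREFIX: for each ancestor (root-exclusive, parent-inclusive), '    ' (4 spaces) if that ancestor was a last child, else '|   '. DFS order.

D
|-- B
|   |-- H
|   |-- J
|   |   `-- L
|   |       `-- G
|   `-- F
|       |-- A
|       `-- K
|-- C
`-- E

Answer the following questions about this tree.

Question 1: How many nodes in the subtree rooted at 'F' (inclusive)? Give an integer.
Subtree rooted at F contains: A, F, K
Count = 3

Answer: 3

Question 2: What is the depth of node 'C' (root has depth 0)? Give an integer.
Path from root to C: D -> C
Depth = number of edges = 1

Answer: 1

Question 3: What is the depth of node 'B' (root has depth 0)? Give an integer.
Answer: 1

Derivation:
Path from root to B: D -> B
Depth = number of edges = 1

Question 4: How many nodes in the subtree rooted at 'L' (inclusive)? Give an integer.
Subtree rooted at L contains: G, L
Count = 2

Answer: 2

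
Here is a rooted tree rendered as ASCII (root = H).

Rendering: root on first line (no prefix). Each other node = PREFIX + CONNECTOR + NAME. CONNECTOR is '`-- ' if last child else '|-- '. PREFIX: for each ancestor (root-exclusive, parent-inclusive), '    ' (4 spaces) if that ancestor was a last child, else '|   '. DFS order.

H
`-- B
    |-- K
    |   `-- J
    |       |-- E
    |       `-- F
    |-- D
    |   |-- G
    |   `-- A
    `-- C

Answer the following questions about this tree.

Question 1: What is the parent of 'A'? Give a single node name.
Scan adjacency: A appears as child of D

Answer: D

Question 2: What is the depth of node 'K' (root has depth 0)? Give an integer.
Path from root to K: H -> B -> K
Depth = number of edges = 2

Answer: 2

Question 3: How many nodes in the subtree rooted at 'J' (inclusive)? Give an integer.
Subtree rooted at J contains: E, F, J
Count = 3

Answer: 3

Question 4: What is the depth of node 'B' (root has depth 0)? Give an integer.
Answer: 1

Derivation:
Path from root to B: H -> B
Depth = number of edges = 1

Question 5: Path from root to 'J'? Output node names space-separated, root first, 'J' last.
Walk down from root: H -> B -> K -> J

Answer: H B K J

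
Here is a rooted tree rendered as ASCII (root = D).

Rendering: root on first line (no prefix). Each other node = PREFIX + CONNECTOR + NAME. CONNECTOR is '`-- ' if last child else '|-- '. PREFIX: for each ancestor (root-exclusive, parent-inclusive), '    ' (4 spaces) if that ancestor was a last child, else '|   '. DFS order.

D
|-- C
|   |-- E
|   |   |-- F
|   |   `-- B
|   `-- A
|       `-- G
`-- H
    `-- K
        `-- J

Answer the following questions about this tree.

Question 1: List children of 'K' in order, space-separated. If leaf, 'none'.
Node K's children (from adjacency): J

Answer: J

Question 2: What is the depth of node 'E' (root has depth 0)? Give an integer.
Path from root to E: D -> C -> E
Depth = number of edges = 2

Answer: 2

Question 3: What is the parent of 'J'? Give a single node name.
Answer: K

Derivation:
Scan adjacency: J appears as child of K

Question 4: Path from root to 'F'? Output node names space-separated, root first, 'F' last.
Answer: D C E F

Derivation:
Walk down from root: D -> C -> E -> F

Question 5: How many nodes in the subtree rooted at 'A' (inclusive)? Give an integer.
Subtree rooted at A contains: A, G
Count = 2

Answer: 2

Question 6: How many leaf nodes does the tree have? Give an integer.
Answer: 4

Derivation:
Leaves (nodes with no children): B, F, G, J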